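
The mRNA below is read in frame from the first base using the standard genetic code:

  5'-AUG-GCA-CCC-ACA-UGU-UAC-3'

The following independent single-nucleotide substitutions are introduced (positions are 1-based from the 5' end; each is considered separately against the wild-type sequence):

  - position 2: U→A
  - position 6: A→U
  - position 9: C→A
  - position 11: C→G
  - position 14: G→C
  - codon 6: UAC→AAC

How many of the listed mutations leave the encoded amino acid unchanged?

Codon 1: AUG (Met) → AAG (Lys) — missense.
Codon 2: GCA (Ala) → GCU (Ala) — synonymous.
Codon 3: CCC (Pro) → CCA (Pro) — synonymous.
Codon 4: ACA (Thr) → AGA (Arg) — missense.
Codon 5: UGU (Cys) → UCU (Ser) — missense.
Codon 6: UAC (Tyr) → AAC (Asn) — missense.
Synonymous: 2 of 6.

2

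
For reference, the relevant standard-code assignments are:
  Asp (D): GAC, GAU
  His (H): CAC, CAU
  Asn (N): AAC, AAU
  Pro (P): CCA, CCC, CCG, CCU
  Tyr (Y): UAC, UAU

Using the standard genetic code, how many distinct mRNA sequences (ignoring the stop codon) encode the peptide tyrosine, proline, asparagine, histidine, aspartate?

Tyr: 2 codons.
Pro: 4 codons.
Asn: 2 codons.
His: 2 codons.
Asp: 2 codons.
2 × 4 × 2 × 2 × 2 = 64.

64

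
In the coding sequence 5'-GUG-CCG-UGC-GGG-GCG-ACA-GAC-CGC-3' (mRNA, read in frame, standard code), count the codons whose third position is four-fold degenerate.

Codon 1 GUG (Val): third position 4-fold.
Codon 2 CCG (Pro): third position 4-fold.
Codon 3 UGC (Cys): third position 2-fold.
Codon 4 GGG (Gly): third position 4-fold.
Codon 5 GCG (Ala): third position 4-fold.
Codon 6 ACA (Thr): third position 4-fold.
Codon 7 GAC (Asp): third position 2-fold.
Codon 8 CGC (Arg): third position 4-fold.
Four-fold degenerate third positions: 6.

6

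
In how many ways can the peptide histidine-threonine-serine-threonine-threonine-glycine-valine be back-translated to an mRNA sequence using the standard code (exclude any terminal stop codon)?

12288

His: 2 codons.
Thr: 4 codons.
Ser: 6 codons.
Thr: 4 codons.
Thr: 4 codons.
Gly: 4 codons.
Val: 4 codons.
2 × 4 × 6 × 4 × 4 × 4 × 4 = 12288.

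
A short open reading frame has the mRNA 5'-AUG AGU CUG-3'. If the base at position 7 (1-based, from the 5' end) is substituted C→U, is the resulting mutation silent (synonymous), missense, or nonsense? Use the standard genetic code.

silent

Position 7 falls in codon 3: CUG → Leu.
After the substitution the codon is UUG → Leu.
Both encode Leu, so the change is synonymous.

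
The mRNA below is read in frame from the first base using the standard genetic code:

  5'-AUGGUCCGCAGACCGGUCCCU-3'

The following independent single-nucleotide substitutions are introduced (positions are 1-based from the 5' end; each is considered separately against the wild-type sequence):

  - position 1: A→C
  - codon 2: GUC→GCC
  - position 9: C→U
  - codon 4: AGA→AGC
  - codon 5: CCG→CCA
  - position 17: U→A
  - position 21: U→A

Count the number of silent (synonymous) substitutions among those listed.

3

Codon 1: AUG (Met) → CUG (Leu) — missense.
Codon 2: GUC (Val) → GCC (Ala) — missense.
Codon 3: CGC (Arg) → CGU (Arg) — synonymous.
Codon 4: AGA (Arg) → AGC (Ser) — missense.
Codon 5: CCG (Pro) → CCA (Pro) — synonymous.
Codon 6: GUC (Val) → GAC (Asp) — missense.
Codon 7: CCU (Pro) → CCA (Pro) — synonymous.
Synonymous: 3 of 7.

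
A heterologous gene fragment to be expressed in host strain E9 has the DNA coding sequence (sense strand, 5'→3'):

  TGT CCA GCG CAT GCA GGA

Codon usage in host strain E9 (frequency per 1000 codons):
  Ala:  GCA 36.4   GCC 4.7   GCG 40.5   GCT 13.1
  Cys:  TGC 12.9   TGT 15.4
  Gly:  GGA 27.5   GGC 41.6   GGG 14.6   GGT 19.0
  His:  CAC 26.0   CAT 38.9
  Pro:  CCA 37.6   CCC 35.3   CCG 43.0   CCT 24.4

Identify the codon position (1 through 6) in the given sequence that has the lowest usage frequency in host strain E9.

Codon 1 TGT (Cys): 15.4 per 1000.
Codon 2 CCA (Pro): 37.6 per 1000.
Codon 3 GCG (Ala): 40.5 per 1000.
Codon 4 CAT (His): 38.9 per 1000.
Codon 5 GCA (Ala): 36.4 per 1000.
Codon 6 GGA (Gly): 27.5 per 1000.
Lowest frequency is 15.4 at codon 1.

1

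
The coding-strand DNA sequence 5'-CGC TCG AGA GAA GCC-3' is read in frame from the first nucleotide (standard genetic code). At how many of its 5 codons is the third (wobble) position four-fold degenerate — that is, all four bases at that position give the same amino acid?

Codon 1 CGC (Arg): third position 4-fold.
Codon 2 TCG (Ser): third position 4-fold.
Codon 3 AGA (Arg): third position 2-fold.
Codon 4 GAA (Glu): third position 2-fold.
Codon 5 GCC (Ala): third position 4-fold.
Four-fold degenerate third positions: 3.

3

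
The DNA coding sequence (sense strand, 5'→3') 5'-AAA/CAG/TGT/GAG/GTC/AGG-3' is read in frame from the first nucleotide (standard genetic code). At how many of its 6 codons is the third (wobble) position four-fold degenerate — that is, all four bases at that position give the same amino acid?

Codon 1 AAA (Lys): third position 2-fold.
Codon 2 CAG (Gln): third position 2-fold.
Codon 3 TGT (Cys): third position 2-fold.
Codon 4 GAG (Glu): third position 2-fold.
Codon 5 GTC (Val): third position 4-fold.
Codon 6 AGG (Arg): third position 2-fold.
Four-fold degenerate third positions: 1.

1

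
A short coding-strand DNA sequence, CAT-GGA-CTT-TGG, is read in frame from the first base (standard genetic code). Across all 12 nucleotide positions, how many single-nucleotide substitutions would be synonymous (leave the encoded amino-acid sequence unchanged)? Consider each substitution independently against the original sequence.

Codon 1 (CAT, His): 1 synonymous substitution.
Codon 2 (GGA, Gly): 3 synonymous substitutions.
Codon 3 (CTT, Leu): 3 synonymous substitutions.
Codon 4 (TGG, Trp): 0 synonymous substitutions.
Total: 1 + 3 + 3 + 0 = 7.

7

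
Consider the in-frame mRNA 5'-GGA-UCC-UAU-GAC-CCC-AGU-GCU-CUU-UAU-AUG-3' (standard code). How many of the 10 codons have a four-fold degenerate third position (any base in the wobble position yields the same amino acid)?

5

Codon 1 GGA (Gly): third position 4-fold.
Codon 2 UCC (Ser): third position 4-fold.
Codon 3 UAU (Tyr): third position 2-fold.
Codon 4 GAC (Asp): third position 2-fold.
Codon 5 CCC (Pro): third position 4-fold.
Codon 6 AGU (Ser): third position 2-fold.
Codon 7 GCU (Ala): third position 4-fold.
Codon 8 CUU (Leu): third position 4-fold.
Codon 9 UAU (Tyr): third position 2-fold.
Codon 10 AUG (Met): third position 1-fold.
Four-fold degenerate third positions: 5.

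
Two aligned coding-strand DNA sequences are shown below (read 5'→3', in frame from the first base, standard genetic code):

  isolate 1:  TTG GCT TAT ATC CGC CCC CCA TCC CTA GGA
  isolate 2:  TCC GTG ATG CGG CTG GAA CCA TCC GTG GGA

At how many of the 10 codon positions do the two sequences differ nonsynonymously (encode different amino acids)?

7

Codon 1: TTG Leu / TCC Ser — nonsynonymous.
Codon 2: GCT Ala / GTG Val — nonsynonymous.
Codon 3: TAT Tyr / ATG Met — nonsynonymous.
Codon 4: ATC Ile / CGG Arg — nonsynonymous.
Codon 5: CGC Arg / CTG Leu — nonsynonymous.
Codon 6: CCC Pro / GAA Glu — nonsynonymous.
Codon 7: CCA Pro / CCA Pro — identical.
Codon 8: TCC Ser / TCC Ser — identical.
Codon 9: CTA Leu / GTG Val — nonsynonymous.
Codon 10: GGA Gly / GGA Gly — identical.
Nonsynonymous differences: 7.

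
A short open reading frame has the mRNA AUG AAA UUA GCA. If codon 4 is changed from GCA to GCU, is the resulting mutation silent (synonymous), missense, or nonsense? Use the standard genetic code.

silent

Position 12 falls in codon 4: GCA → Ala.
After the substitution the codon is GCU → Ala.
Both encode Ala, so the change is synonymous.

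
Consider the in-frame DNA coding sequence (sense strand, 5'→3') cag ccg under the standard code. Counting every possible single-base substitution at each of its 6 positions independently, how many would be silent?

Codon 1 (CAG, Gln): 1 synonymous substitution.
Codon 2 (CCG, Pro): 3 synonymous substitutions.
Total: 1 + 3 = 4.

4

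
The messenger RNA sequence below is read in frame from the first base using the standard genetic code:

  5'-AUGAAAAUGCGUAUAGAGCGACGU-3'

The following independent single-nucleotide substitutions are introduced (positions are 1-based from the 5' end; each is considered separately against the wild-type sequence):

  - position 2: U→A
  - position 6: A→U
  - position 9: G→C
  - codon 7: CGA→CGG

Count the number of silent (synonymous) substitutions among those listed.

Codon 1: AUG (Met) → AAG (Lys) — missense.
Codon 2: AAA (Lys) → AAU (Asn) — missense.
Codon 3: AUG (Met) → AUC (Ile) — missense.
Codon 7: CGA (Arg) → CGG (Arg) — synonymous.
Synonymous: 1 of 4.

1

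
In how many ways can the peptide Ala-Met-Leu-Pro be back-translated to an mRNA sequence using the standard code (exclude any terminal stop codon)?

Ala: 4 codons.
Met: 1 codon.
Leu: 6 codons.
Pro: 4 codons.
4 × 1 × 6 × 4 = 96.

96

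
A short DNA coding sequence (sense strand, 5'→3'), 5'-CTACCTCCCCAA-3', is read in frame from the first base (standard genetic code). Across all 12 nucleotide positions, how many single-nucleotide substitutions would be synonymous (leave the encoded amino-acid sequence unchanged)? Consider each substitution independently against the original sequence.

11

Codon 1 (CTA, Leu): 4 synonymous substitutions.
Codon 2 (CCT, Pro): 3 synonymous substitutions.
Codon 3 (CCC, Pro): 3 synonymous substitutions.
Codon 4 (CAA, Gln): 1 synonymous substitution.
Total: 4 + 3 + 3 + 1 = 11.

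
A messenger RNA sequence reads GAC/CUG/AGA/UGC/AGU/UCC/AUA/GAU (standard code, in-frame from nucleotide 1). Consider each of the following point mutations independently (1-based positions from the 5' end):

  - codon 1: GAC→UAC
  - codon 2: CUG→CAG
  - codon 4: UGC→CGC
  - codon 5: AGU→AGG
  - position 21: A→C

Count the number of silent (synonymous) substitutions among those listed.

Codon 1: GAC (Asp) → UAC (Tyr) — missense.
Codon 2: CUG (Leu) → CAG (Gln) — missense.
Codon 4: UGC (Cys) → CGC (Arg) — missense.
Codon 5: AGU (Ser) → AGG (Arg) — missense.
Codon 7: AUA (Ile) → AUC (Ile) — synonymous.
Synonymous: 1 of 5.

1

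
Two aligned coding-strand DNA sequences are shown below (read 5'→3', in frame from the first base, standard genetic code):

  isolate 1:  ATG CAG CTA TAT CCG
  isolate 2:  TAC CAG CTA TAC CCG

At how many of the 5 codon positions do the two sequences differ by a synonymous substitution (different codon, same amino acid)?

Codon 1: ATG Met / TAC Tyr — nonsynonymous.
Codon 2: CAG Gln / CAG Gln — identical.
Codon 3: CTA Leu / CTA Leu — identical.
Codon 4: TAT Tyr / TAC Tyr — synonymous.
Codon 5: CCG Pro / CCG Pro — identical.
Synonymous differences: 1.

1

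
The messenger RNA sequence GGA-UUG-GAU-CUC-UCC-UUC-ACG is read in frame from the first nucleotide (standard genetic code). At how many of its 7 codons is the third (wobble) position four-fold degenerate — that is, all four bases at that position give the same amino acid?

4

Codon 1 GGA (Gly): third position 4-fold.
Codon 2 UUG (Leu): third position 2-fold.
Codon 3 GAU (Asp): third position 2-fold.
Codon 4 CUC (Leu): third position 4-fold.
Codon 5 UCC (Ser): third position 4-fold.
Codon 6 UUC (Phe): third position 2-fold.
Codon 7 ACG (Thr): third position 4-fold.
Four-fold degenerate third positions: 4.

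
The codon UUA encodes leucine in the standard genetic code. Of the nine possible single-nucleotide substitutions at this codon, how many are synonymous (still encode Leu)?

2

Position 1: CUA → 1 synonymous.
Position 2: none → 0 synonymous.
Position 3: UUG → 1 synonymous.
Total: 1 + 0 + 1 = 2.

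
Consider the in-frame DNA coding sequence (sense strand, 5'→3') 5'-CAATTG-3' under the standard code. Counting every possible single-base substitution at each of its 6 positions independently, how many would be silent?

3

Codon 1 (CAA, Gln): 1 synonymous substitution.
Codon 2 (TTG, Leu): 2 synonymous substitutions.
Total: 1 + 2 = 3.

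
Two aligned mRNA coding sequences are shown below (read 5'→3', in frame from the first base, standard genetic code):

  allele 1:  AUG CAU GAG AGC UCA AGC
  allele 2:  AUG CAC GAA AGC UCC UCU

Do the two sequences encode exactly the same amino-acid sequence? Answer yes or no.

Codon 1: AUG Met / AUG Met — identical.
Codon 2: CAU His / CAC His — synonymous.
Codon 3: GAG Glu / GAA Glu — synonymous.
Codon 4: AGC Ser / AGC Ser — identical.
Codon 5: UCA Ser / UCC Ser — synonymous.
Codon 6: AGC Ser / UCU Ser — synonymous.
Nonsynonymous differences: 0 → same protein.

yes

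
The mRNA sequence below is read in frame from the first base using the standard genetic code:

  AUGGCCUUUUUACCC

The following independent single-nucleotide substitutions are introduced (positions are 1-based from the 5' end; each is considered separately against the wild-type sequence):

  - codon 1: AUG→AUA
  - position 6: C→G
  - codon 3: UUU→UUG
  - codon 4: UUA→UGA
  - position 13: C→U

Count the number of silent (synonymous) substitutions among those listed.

1

Codon 1: AUG (Met) → AUA (Ile) — missense.
Codon 2: GCC (Ala) → GCG (Ala) — synonymous.
Codon 3: UUU (Phe) → UUG (Leu) — missense.
Codon 4: UUA (Leu) → UGA (Stop) — nonsense.
Codon 5: CCC (Pro) → UCC (Ser) — missense.
Synonymous: 1 of 5.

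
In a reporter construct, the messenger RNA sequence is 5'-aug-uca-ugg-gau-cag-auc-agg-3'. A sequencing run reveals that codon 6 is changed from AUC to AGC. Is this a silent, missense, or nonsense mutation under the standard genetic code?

Position 17 falls in codon 6: AUC → Ile.
After the substitution the codon is AGC → Ser.
Ile ≠ Ser, so this is a missense mutation.

missense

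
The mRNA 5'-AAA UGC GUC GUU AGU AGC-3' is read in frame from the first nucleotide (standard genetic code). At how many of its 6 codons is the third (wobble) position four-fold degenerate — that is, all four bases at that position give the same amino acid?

2

Codon 1 AAA (Lys): third position 2-fold.
Codon 2 UGC (Cys): third position 2-fold.
Codon 3 GUC (Val): third position 4-fold.
Codon 4 GUU (Val): third position 4-fold.
Codon 5 AGU (Ser): third position 2-fold.
Codon 6 AGC (Ser): third position 2-fold.
Four-fold degenerate third positions: 2.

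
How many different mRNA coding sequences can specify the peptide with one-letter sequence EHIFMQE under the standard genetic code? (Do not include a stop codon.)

96

Glu: 2 codons.
His: 2 codons.
Ile: 3 codons.
Phe: 2 codons.
Met: 1 codon.
Gln: 2 codons.
Glu: 2 codons.
2 × 2 × 3 × 2 × 1 × 2 × 2 = 96.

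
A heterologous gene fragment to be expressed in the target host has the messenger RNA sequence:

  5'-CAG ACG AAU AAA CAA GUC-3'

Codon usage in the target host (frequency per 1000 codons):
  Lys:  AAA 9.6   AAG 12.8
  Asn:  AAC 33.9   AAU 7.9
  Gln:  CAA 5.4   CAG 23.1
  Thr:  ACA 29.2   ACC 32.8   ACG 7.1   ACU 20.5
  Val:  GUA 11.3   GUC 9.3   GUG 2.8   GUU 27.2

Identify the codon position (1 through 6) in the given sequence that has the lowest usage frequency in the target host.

5

Codon 1 CAG (Gln): 23.1 per 1000.
Codon 2 ACG (Thr): 7.1 per 1000.
Codon 3 AAU (Asn): 7.9 per 1000.
Codon 4 AAA (Lys): 9.6 per 1000.
Codon 5 CAA (Gln): 5.4 per 1000.
Codon 6 GUC (Val): 9.3 per 1000.
Lowest frequency is 5.4 at codon 5.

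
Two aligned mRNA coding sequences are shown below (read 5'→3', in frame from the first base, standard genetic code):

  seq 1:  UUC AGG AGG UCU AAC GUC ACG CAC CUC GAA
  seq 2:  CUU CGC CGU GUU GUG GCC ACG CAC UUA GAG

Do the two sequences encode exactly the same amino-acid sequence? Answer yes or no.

Codon 1: UUC Phe / CUU Leu — nonsynonymous.
Codon 2: AGG Arg / CGC Arg — synonymous.
Codon 3: AGG Arg / CGU Arg — synonymous.
Codon 4: UCU Ser / GUU Val — nonsynonymous.
Codon 5: AAC Asn / GUG Val — nonsynonymous.
Codon 6: GUC Val / GCC Ala — nonsynonymous.
Codon 7: ACG Thr / ACG Thr — identical.
Codon 8: CAC His / CAC His — identical.
Codon 9: CUC Leu / UUA Leu — synonymous.
Codon 10: GAA Glu / GAG Glu — synonymous.
Nonsynonymous differences: 4 → different protein.

no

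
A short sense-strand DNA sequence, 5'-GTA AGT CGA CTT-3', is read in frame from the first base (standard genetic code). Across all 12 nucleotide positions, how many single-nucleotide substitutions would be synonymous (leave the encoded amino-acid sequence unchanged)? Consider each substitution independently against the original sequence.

11

Codon 1 (GTA, Val): 3 synonymous substitutions.
Codon 2 (AGT, Ser): 1 synonymous substitution.
Codon 3 (CGA, Arg): 4 synonymous substitutions.
Codon 4 (CTT, Leu): 3 synonymous substitutions.
Total: 3 + 1 + 4 + 3 = 11.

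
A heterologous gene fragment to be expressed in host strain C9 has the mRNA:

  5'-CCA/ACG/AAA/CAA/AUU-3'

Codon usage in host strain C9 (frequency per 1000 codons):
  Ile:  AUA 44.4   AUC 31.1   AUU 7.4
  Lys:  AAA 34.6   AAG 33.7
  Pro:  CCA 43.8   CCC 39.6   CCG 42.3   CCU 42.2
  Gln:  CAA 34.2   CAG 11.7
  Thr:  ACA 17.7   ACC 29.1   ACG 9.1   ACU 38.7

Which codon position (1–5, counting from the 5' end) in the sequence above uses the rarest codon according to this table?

Codon 1 CCA (Pro): 43.8 per 1000.
Codon 2 ACG (Thr): 9.1 per 1000.
Codon 3 AAA (Lys): 34.6 per 1000.
Codon 4 CAA (Gln): 34.2 per 1000.
Codon 5 AUU (Ile): 7.4 per 1000.
Lowest frequency is 7.4 at codon 5.

5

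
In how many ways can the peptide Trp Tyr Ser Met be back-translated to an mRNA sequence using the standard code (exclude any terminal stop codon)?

12

Trp: 1 codon.
Tyr: 2 codons.
Ser: 6 codons.
Met: 1 codon.
1 × 2 × 6 × 1 = 12.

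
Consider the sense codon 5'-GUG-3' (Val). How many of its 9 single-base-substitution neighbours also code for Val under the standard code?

Position 1: none → 0 synonymous.
Position 2: none → 0 synonymous.
Position 3: GUU, GUC, GUA → 3 synonymous.
Total: 0 + 0 + 3 = 3.

3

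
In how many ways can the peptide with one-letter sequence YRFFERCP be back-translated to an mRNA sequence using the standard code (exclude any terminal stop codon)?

4608

Tyr: 2 codons.
Arg: 6 codons.
Phe: 2 codons.
Phe: 2 codons.
Glu: 2 codons.
Arg: 6 codons.
Cys: 2 codons.
Pro: 4 codons.
2 × 6 × 2 × 2 × 2 × 6 × 2 × 4 = 4608.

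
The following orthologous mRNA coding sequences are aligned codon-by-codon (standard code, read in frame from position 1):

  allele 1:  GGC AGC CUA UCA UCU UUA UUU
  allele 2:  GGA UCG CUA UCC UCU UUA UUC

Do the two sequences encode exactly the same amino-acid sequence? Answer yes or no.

yes

Codon 1: GGC Gly / GGA Gly — synonymous.
Codon 2: AGC Ser / UCG Ser — synonymous.
Codon 3: CUA Leu / CUA Leu — identical.
Codon 4: UCA Ser / UCC Ser — synonymous.
Codon 5: UCU Ser / UCU Ser — identical.
Codon 6: UUA Leu / UUA Leu — identical.
Codon 7: UUU Phe / UUC Phe — synonymous.
Nonsynonymous differences: 0 → same protein.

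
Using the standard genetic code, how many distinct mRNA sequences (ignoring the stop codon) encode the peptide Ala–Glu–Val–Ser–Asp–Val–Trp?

1536

Ala: 4 codons.
Glu: 2 codons.
Val: 4 codons.
Ser: 6 codons.
Asp: 2 codons.
Val: 4 codons.
Trp: 1 codon.
4 × 2 × 4 × 6 × 2 × 4 × 1 = 1536.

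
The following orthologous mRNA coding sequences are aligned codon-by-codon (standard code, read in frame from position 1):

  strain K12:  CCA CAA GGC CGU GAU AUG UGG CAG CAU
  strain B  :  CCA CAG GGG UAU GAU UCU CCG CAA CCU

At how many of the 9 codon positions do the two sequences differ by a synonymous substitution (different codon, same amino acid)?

Codon 1: CCA Pro / CCA Pro — identical.
Codon 2: CAA Gln / CAG Gln — synonymous.
Codon 3: GGC Gly / GGG Gly — synonymous.
Codon 4: CGU Arg / UAU Tyr — nonsynonymous.
Codon 5: GAU Asp / GAU Asp — identical.
Codon 6: AUG Met / UCU Ser — nonsynonymous.
Codon 7: UGG Trp / CCG Pro — nonsynonymous.
Codon 8: CAG Gln / CAA Gln — synonymous.
Codon 9: CAU His / CCU Pro — nonsynonymous.
Synonymous differences: 3.

3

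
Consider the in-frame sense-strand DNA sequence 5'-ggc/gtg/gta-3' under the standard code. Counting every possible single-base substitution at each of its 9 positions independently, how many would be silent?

Codon 1 (GGC, Gly): 3 synonymous substitutions.
Codon 2 (GTG, Val): 3 synonymous substitutions.
Codon 3 (GTA, Val): 3 synonymous substitutions.
Total: 3 + 3 + 3 = 9.

9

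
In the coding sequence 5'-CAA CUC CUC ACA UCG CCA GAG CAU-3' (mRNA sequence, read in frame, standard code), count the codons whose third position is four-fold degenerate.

Codon 1 CAA (Gln): third position 2-fold.
Codon 2 CUC (Leu): third position 4-fold.
Codon 3 CUC (Leu): third position 4-fold.
Codon 4 ACA (Thr): third position 4-fold.
Codon 5 UCG (Ser): third position 4-fold.
Codon 6 CCA (Pro): third position 4-fold.
Codon 7 GAG (Glu): third position 2-fold.
Codon 8 CAU (His): third position 2-fold.
Four-fold degenerate third positions: 5.

5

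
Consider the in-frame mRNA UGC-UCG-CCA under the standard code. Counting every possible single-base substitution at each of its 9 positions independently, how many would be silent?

7

Codon 1 (UGC, Cys): 1 synonymous substitution.
Codon 2 (UCG, Ser): 3 synonymous substitutions.
Codon 3 (CCA, Pro): 3 synonymous substitutions.
Total: 1 + 3 + 3 = 7.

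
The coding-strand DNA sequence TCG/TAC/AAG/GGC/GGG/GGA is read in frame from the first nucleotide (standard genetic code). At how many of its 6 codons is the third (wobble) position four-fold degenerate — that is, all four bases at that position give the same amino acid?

Codon 1 TCG (Ser): third position 4-fold.
Codon 2 TAC (Tyr): third position 2-fold.
Codon 3 AAG (Lys): third position 2-fold.
Codon 4 GGC (Gly): third position 4-fold.
Codon 5 GGG (Gly): third position 4-fold.
Codon 6 GGA (Gly): third position 4-fold.
Four-fold degenerate third positions: 4.

4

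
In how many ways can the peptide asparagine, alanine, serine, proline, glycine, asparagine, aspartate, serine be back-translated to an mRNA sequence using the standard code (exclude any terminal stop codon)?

Asn: 2 codons.
Ala: 4 codons.
Ser: 6 codons.
Pro: 4 codons.
Gly: 4 codons.
Asn: 2 codons.
Asp: 2 codons.
Ser: 6 codons.
2 × 4 × 6 × 4 × 4 × 2 × 2 × 6 = 18432.

18432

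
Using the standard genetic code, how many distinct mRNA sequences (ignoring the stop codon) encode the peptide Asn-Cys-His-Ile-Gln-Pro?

Asn: 2 codons.
Cys: 2 codons.
His: 2 codons.
Ile: 3 codons.
Gln: 2 codons.
Pro: 4 codons.
2 × 2 × 2 × 3 × 2 × 4 = 192.

192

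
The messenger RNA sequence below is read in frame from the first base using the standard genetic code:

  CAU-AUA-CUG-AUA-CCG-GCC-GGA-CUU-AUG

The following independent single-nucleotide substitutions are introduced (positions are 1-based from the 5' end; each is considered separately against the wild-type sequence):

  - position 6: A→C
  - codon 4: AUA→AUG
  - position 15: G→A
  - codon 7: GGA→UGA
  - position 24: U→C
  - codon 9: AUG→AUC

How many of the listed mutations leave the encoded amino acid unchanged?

3

Codon 2: AUA (Ile) → AUC (Ile) — synonymous.
Codon 4: AUA (Ile) → AUG (Met) — missense.
Codon 5: CCG (Pro) → CCA (Pro) — synonymous.
Codon 7: GGA (Gly) → UGA (Stop) — nonsense.
Codon 8: CUU (Leu) → CUC (Leu) — synonymous.
Codon 9: AUG (Met) → AUC (Ile) — missense.
Synonymous: 3 of 6.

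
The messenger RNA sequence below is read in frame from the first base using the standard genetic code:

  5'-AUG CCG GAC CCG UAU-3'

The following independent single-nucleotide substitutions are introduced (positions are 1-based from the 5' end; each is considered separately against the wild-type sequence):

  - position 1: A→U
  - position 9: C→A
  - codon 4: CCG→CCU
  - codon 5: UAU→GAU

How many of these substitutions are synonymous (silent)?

Codon 1: AUG (Met) → UUG (Leu) — missense.
Codon 3: GAC (Asp) → GAA (Glu) — missense.
Codon 4: CCG (Pro) → CCU (Pro) — synonymous.
Codon 5: UAU (Tyr) → GAU (Asp) — missense.
Synonymous: 1 of 4.

1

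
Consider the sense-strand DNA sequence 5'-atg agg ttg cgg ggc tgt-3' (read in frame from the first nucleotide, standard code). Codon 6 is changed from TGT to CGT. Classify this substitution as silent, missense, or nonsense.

missense

Position 16 falls in codon 6: TGT → Cys.
After the substitution the codon is CGT → Arg.
Cys ≠ Arg, so this is a missense mutation.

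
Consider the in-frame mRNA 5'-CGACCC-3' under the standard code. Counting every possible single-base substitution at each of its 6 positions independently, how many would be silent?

Codon 1 (CGA, Arg): 4 synonymous substitutions.
Codon 2 (CCC, Pro): 3 synonymous substitutions.
Total: 4 + 3 = 7.

7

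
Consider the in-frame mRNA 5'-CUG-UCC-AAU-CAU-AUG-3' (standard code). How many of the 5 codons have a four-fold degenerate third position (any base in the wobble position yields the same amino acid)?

Codon 1 CUG (Leu): third position 4-fold.
Codon 2 UCC (Ser): third position 4-fold.
Codon 3 AAU (Asn): third position 2-fold.
Codon 4 CAU (His): third position 2-fold.
Codon 5 AUG (Met): third position 1-fold.
Four-fold degenerate third positions: 2.

2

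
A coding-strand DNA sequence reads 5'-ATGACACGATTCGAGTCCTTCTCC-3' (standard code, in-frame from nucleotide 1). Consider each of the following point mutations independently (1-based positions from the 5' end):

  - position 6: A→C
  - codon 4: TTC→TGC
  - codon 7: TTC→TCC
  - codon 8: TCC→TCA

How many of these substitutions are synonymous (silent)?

2

Codon 2: ACA (Thr) → ACC (Thr) — synonymous.
Codon 4: TTC (Phe) → TGC (Cys) — missense.
Codon 7: TTC (Phe) → TCC (Ser) — missense.
Codon 8: TCC (Ser) → TCA (Ser) — synonymous.
Synonymous: 2 of 4.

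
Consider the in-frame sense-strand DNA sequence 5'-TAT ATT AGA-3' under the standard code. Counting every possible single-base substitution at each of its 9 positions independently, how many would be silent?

Codon 1 (TAT, Tyr): 1 synonymous substitution.
Codon 2 (ATT, Ile): 2 synonymous substitutions.
Codon 3 (AGA, Arg): 2 synonymous substitutions.
Total: 1 + 2 + 2 = 5.

5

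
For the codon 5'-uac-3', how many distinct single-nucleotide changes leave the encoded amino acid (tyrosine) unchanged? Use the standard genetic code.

1

Position 1: none → 0 synonymous.
Position 2: none → 0 synonymous.
Position 3: UAU → 1 synonymous.
Total: 0 + 0 + 1 = 1.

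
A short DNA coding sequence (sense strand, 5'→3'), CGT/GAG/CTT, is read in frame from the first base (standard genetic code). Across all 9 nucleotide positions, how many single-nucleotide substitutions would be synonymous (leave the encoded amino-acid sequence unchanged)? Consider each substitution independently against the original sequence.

Codon 1 (CGT, Arg): 3 synonymous substitutions.
Codon 2 (GAG, Glu): 1 synonymous substitution.
Codon 3 (CTT, Leu): 3 synonymous substitutions.
Total: 3 + 1 + 3 = 7.

7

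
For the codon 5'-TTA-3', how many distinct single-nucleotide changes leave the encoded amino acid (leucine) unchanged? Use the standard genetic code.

Position 1: CTA → 1 synonymous.
Position 2: none → 0 synonymous.
Position 3: TTG → 1 synonymous.
Total: 1 + 0 + 1 = 2.

2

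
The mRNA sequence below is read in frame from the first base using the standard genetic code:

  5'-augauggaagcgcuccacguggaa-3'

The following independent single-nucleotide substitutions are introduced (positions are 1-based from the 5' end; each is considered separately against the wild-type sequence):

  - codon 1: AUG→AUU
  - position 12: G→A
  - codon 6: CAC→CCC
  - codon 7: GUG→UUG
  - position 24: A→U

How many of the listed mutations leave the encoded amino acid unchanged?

1

Codon 1: AUG (Met) → AUU (Ile) — missense.
Codon 4: GCG (Ala) → GCA (Ala) — synonymous.
Codon 6: CAC (His) → CCC (Pro) — missense.
Codon 7: GUG (Val) → UUG (Leu) — missense.
Codon 8: GAA (Glu) → GAU (Asp) — missense.
Synonymous: 1 of 5.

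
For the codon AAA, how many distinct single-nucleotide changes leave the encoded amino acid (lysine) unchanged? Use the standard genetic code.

Position 1: none → 0 synonymous.
Position 2: none → 0 synonymous.
Position 3: AAG → 1 synonymous.
Total: 0 + 0 + 1 = 1.

1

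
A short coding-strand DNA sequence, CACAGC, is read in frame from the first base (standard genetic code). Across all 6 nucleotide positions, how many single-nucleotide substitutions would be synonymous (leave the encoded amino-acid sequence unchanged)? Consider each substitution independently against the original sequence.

Codon 1 (CAC, His): 1 synonymous substitution.
Codon 2 (AGC, Ser): 1 synonymous substitution.
Total: 1 + 1 = 2.

2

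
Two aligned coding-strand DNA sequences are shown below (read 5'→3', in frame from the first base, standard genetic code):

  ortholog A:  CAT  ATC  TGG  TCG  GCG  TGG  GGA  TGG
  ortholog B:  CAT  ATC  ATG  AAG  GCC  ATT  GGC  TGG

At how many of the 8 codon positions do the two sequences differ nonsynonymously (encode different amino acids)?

3

Codon 1: CAT His / CAT His — identical.
Codon 2: ATC Ile / ATC Ile — identical.
Codon 3: TGG Trp / ATG Met — nonsynonymous.
Codon 4: TCG Ser / AAG Lys — nonsynonymous.
Codon 5: GCG Ala / GCC Ala — synonymous.
Codon 6: TGG Trp / ATT Ile — nonsynonymous.
Codon 7: GGA Gly / GGC Gly — synonymous.
Codon 8: TGG Trp / TGG Trp — identical.
Nonsynonymous differences: 3.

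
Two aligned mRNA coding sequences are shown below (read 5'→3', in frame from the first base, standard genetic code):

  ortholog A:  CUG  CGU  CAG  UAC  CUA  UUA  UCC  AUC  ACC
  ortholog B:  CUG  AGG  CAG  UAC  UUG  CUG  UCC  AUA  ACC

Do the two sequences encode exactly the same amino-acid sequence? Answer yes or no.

Codon 1: CUG Leu / CUG Leu — identical.
Codon 2: CGU Arg / AGG Arg — synonymous.
Codon 3: CAG Gln / CAG Gln — identical.
Codon 4: UAC Tyr / UAC Tyr — identical.
Codon 5: CUA Leu / UUG Leu — synonymous.
Codon 6: UUA Leu / CUG Leu — synonymous.
Codon 7: UCC Ser / UCC Ser — identical.
Codon 8: AUC Ile / AUA Ile — synonymous.
Codon 9: ACC Thr / ACC Thr — identical.
Nonsynonymous differences: 0 → same protein.

yes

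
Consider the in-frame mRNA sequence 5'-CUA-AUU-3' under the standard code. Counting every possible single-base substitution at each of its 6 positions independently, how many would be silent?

Codon 1 (CUA, Leu): 4 synonymous substitutions.
Codon 2 (AUU, Ile): 2 synonymous substitutions.
Total: 4 + 2 = 6.

6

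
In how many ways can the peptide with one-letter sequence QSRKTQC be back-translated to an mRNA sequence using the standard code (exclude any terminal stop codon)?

Gln: 2 codons.
Ser: 6 codons.
Arg: 6 codons.
Lys: 2 codons.
Thr: 4 codons.
Gln: 2 codons.
Cys: 2 codons.
2 × 6 × 6 × 2 × 4 × 2 × 2 = 2304.

2304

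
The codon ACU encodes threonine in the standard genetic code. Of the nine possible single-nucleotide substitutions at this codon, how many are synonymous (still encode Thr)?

Position 1: none → 0 synonymous.
Position 2: none → 0 synonymous.
Position 3: ACC, ACA, ACG → 3 synonymous.
Total: 0 + 0 + 3 = 3.

3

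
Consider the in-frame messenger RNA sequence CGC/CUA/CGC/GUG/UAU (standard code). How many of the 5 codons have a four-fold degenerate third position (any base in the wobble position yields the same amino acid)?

Codon 1 CGC (Arg): third position 4-fold.
Codon 2 CUA (Leu): third position 4-fold.
Codon 3 CGC (Arg): third position 4-fold.
Codon 4 GUG (Val): third position 4-fold.
Codon 5 UAU (Tyr): third position 2-fold.
Four-fold degenerate third positions: 4.

4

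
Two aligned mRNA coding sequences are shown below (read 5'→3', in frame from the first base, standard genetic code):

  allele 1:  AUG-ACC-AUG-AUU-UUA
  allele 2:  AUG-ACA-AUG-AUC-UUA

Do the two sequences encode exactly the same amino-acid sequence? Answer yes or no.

Codon 1: AUG Met / AUG Met — identical.
Codon 2: ACC Thr / ACA Thr — synonymous.
Codon 3: AUG Met / AUG Met — identical.
Codon 4: AUU Ile / AUC Ile — synonymous.
Codon 5: UUA Leu / UUA Leu — identical.
Nonsynonymous differences: 0 → same protein.

yes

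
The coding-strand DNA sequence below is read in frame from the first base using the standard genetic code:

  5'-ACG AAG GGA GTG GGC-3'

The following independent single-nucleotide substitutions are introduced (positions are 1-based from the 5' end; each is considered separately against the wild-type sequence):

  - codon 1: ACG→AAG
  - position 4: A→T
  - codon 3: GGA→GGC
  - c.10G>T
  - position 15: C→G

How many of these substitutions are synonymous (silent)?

2

Codon 1: ACG (Thr) → AAG (Lys) — missense.
Codon 2: AAG (Lys) → TAG (Stop) — nonsense.
Codon 3: GGA (Gly) → GGC (Gly) — synonymous.
Codon 4: GTG (Val) → TTG (Leu) — missense.
Codon 5: GGC (Gly) → GGG (Gly) — synonymous.
Synonymous: 2 of 5.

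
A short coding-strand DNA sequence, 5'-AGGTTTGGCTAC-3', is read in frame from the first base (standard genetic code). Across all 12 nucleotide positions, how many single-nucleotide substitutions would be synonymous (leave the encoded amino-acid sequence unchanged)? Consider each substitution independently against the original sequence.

Codon 1 (AGG, Arg): 2 synonymous substitutions.
Codon 2 (TTT, Phe): 1 synonymous substitution.
Codon 3 (GGC, Gly): 3 synonymous substitutions.
Codon 4 (TAC, Tyr): 1 synonymous substitution.
Total: 2 + 1 + 3 + 1 = 7.

7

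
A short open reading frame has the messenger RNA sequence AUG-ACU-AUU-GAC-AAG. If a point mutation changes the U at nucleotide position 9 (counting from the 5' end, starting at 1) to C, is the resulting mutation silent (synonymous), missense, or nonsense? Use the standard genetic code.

silent

Position 9 falls in codon 3: AUU → Ile.
After the substitution the codon is AUC → Ile.
Both encode Ile, so the change is synonymous.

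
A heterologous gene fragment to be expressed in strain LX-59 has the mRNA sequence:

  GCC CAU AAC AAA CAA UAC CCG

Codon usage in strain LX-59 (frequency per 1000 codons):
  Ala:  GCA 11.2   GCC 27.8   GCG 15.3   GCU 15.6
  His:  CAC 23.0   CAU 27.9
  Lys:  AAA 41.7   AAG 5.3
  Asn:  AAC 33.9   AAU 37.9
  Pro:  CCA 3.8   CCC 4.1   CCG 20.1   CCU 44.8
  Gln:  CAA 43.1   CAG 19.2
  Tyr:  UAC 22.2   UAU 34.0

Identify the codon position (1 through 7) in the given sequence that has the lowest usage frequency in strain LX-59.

7

Codon 1 GCC (Ala): 27.8 per 1000.
Codon 2 CAU (His): 27.9 per 1000.
Codon 3 AAC (Asn): 33.9 per 1000.
Codon 4 AAA (Lys): 41.7 per 1000.
Codon 5 CAA (Gln): 43.1 per 1000.
Codon 6 UAC (Tyr): 22.2 per 1000.
Codon 7 CCG (Pro): 20.1 per 1000.
Lowest frequency is 20.1 at codon 7.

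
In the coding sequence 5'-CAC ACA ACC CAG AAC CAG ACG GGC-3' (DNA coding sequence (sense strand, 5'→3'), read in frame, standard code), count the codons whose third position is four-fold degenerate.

4

Codon 1 CAC (His): third position 2-fold.
Codon 2 ACA (Thr): third position 4-fold.
Codon 3 ACC (Thr): third position 4-fold.
Codon 4 CAG (Gln): third position 2-fold.
Codon 5 AAC (Asn): third position 2-fold.
Codon 6 CAG (Gln): third position 2-fold.
Codon 7 ACG (Thr): third position 4-fold.
Codon 8 GGC (Gly): third position 4-fold.
Four-fold degenerate third positions: 4.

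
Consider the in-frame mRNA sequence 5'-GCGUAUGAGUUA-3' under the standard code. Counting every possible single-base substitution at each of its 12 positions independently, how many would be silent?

7

Codon 1 (GCG, Ala): 3 synonymous substitutions.
Codon 2 (UAU, Tyr): 1 synonymous substitution.
Codon 3 (GAG, Glu): 1 synonymous substitution.
Codon 4 (UUA, Leu): 2 synonymous substitutions.
Total: 3 + 1 + 1 + 2 = 7.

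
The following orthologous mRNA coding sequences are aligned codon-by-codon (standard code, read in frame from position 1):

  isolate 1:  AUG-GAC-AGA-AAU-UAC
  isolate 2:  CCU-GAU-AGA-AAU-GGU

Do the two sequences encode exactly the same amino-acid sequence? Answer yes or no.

Codon 1: AUG Met / CCU Pro — nonsynonymous.
Codon 2: GAC Asp / GAU Asp — synonymous.
Codon 3: AGA Arg / AGA Arg — identical.
Codon 4: AAU Asn / AAU Asn — identical.
Codon 5: UAC Tyr / GGU Gly — nonsynonymous.
Nonsynonymous differences: 2 → different protein.

no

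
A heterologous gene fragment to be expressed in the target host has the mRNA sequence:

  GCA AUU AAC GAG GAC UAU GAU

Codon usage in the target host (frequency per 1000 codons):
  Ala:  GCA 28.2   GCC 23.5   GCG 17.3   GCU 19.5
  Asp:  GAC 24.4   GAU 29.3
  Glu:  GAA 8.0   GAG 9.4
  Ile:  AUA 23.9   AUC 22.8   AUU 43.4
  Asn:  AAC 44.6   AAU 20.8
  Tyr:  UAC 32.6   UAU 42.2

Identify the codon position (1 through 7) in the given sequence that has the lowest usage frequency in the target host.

Codon 1 GCA (Ala): 28.2 per 1000.
Codon 2 AUU (Ile): 43.4 per 1000.
Codon 3 AAC (Asn): 44.6 per 1000.
Codon 4 GAG (Glu): 9.4 per 1000.
Codon 5 GAC (Asp): 24.4 per 1000.
Codon 6 UAU (Tyr): 42.2 per 1000.
Codon 7 GAU (Asp): 29.3 per 1000.
Lowest frequency is 9.4 at codon 4.

4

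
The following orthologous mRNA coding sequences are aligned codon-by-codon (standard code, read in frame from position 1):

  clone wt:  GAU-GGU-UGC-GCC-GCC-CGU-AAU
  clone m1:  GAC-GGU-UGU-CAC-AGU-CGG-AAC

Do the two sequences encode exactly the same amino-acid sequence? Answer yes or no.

Codon 1: GAU Asp / GAC Asp — synonymous.
Codon 2: GGU Gly / GGU Gly — identical.
Codon 3: UGC Cys / UGU Cys — synonymous.
Codon 4: GCC Ala / CAC His — nonsynonymous.
Codon 5: GCC Ala / AGU Ser — nonsynonymous.
Codon 6: CGU Arg / CGG Arg — synonymous.
Codon 7: AAU Asn / AAC Asn — synonymous.
Nonsynonymous differences: 2 → different protein.

no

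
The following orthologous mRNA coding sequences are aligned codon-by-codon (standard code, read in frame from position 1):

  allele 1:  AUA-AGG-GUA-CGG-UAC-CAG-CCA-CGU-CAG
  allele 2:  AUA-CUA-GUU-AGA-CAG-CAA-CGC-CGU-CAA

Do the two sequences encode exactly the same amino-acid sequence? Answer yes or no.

Codon 1: AUA Ile / AUA Ile — identical.
Codon 2: AGG Arg / CUA Leu — nonsynonymous.
Codon 3: GUA Val / GUU Val — synonymous.
Codon 4: CGG Arg / AGA Arg — synonymous.
Codon 5: UAC Tyr / CAG Gln — nonsynonymous.
Codon 6: CAG Gln / CAA Gln — synonymous.
Codon 7: CCA Pro / CGC Arg — nonsynonymous.
Codon 8: CGU Arg / CGU Arg — identical.
Codon 9: CAG Gln / CAA Gln — synonymous.
Nonsynonymous differences: 3 → different protein.

no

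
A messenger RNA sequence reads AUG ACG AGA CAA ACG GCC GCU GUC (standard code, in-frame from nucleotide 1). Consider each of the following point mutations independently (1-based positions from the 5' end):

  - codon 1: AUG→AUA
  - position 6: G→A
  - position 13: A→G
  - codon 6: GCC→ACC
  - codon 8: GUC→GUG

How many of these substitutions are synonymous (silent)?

2

Codon 1: AUG (Met) → AUA (Ile) — missense.
Codon 2: ACG (Thr) → ACA (Thr) — synonymous.
Codon 5: ACG (Thr) → GCG (Ala) — missense.
Codon 6: GCC (Ala) → ACC (Thr) — missense.
Codon 8: GUC (Val) → GUG (Val) — synonymous.
Synonymous: 2 of 5.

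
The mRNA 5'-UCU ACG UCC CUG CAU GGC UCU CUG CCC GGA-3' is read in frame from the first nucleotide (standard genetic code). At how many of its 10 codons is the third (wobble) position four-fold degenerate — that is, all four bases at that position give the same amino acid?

Codon 1 UCU (Ser): third position 4-fold.
Codon 2 ACG (Thr): third position 4-fold.
Codon 3 UCC (Ser): third position 4-fold.
Codon 4 CUG (Leu): third position 4-fold.
Codon 5 CAU (His): third position 2-fold.
Codon 6 GGC (Gly): third position 4-fold.
Codon 7 UCU (Ser): third position 4-fold.
Codon 8 CUG (Leu): third position 4-fold.
Codon 9 CCC (Pro): third position 4-fold.
Codon 10 GGA (Gly): third position 4-fold.
Four-fold degenerate third positions: 9.

9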